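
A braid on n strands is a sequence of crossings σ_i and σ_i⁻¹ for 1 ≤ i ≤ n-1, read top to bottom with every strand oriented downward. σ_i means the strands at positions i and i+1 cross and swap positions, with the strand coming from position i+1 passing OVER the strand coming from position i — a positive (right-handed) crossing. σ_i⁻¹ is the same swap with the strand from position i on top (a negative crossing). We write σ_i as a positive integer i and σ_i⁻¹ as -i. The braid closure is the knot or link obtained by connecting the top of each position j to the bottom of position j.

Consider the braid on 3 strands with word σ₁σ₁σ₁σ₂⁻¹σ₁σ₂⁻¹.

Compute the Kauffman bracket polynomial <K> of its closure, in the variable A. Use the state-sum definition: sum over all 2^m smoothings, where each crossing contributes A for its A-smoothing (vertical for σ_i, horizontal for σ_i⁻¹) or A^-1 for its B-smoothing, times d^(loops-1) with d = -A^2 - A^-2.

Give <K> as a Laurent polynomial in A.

A^10 - A^6 + 2*A^2 - 2*A^-2 + 2*A^-6 - 2*A^-10 + A^-14

Derivation:
Braid: s1 s1 s1 s2^-1 s1 s2^-1 on 3 strands, 6 crossings.
Writhe w = (#positive) - (#negative) = 4 - 2 = 2.
State-sum expansion of <K>. There are 2^6 = 64 states.
For each crossing: s=0 is the vertical smoothing, s=1 horizontal. Crossing k contributes A^(sign_k * (1 - 2*s_k)); loop factor d = -A^2 - A^-2.
Tabulate the states by total A-exponent and number of loops L (A-exp: L × count):
  A^6: L=3 ×1
  A^4: L=2 ×6
  A^2: L=1 ×11, L=3 ×4
  A^0: L=2 ×19, L=4 ×1
  A^-2: L=3 ×15
  A^-4: L=4 ×6
  A^-6: L=5 ×1
Each group contributes A^e * Σ count * d^(L-1):
Powers of d = -A^2 - A^-2: d^2 = A^4 + 2 + A^-4; d^3 = -A^6 - 3*A^2 - 3*A^-2 - A^-6; d^4 = A^8 + 4*A^4 + 6 + 4*A^-4 + A^-8.
  A^6 * (d^2) = A^10 + 2*A^6 + A^2
  A^4 * (6*d) = -6*A^6 - 6*A^2
  A^2 * (11 + 4*d^2) = 4*A^6 + 19*A^2 + 4*A^-2
  A^0 * (19*d + d^3) = -A^6 - 22*A^2 - 22*A^-2 - A^-6
  A^-2 * (15*d^2) = 15*A^2 + 30*A^-2 + 15*A^-6
  A^-4 * (6*d^3) = -6*A^2 - 18*A^-2 - 18*A^-6 - 6*A^-10
  A^-6 * (d^4) = A^2 + 4*A^-2 + 6*A^-6 + 4*A^-10 + A^-14
Summing the groups: <K> = A^10 - A^6 + 2*A^2 - 2*A^-2 + 2*A^-6 - 2*A^-10 + A^-14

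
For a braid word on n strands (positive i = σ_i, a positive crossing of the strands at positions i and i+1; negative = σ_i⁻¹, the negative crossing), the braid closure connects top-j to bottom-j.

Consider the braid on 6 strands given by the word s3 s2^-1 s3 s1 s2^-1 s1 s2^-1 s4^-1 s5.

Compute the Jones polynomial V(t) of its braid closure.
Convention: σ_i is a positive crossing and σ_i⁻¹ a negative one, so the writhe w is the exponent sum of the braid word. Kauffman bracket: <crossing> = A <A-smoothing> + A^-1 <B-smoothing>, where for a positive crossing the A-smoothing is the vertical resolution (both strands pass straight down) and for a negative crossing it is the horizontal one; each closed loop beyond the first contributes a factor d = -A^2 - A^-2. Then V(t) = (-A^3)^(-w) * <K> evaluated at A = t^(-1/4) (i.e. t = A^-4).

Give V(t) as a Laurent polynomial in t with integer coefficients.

The presented braid s3 s2^-1 s3 s1 s2^-1 s1 s2^-1 s4^-1 s5 on 6 strands reduces by inverse Markov moves (closure unchanged at each step):
  Destabilize: the word has the form β·s5 where s5 occurs only as the final letter (β ∈ B_5); drop it and the last strand → 5 strands.
  Destabilize: the word has the form β·s4^-1 where s4^-1 occurs only as the final letter (β ∈ B_4); drop it and the last strand → 4 strands.
Reduced to β = s3 s2^-1 s3 s1 s2^-1 s1 s2^-1 on 4 strands, 7 crossings.
Compute on β:
Braid: s3 s2^-1 s3 s1 s2^-1 s1 s2^-1 on 4 strands, 7 crossings.
Writhe w = (#positive) - (#negative) = 4 - 3 = 1.
Enumerate smoothing states for the bracket polynomial. There are 2^7 = 128 states.
Each crossing splits two ways (0=vertical, 1=horizontal). The state's weight is A^(#A-smoothings - #B-smoothings) * d^(loops - 1).
Tabulate the states by total A-exponent and number of loops L (A-exp: L × count):
  A^7: L=5 ×1
  A^5: L=4 ×7
  A^3: L=3 ×21
  A^1: L=2 ×32, L=4 ×3
  A^-1: L=1 ×21, L=3 ×14
  A^-3: L=2 ×19, L=4 ×2
  A^-5: L=3 ×7
  A^-7: L=4 ×1
Each group contributes A^e * Σ count * d^(L-1):
Powers of d = -A^2 - A^-2: d^2 = A^4 + 2 + A^-4; d^3 = -A^6 - 3*A^2 - 3*A^-2 - A^-6; d^4 = A^8 + 4*A^4 + 6 + 4*A^-4 + A^-8.
  A^7 * (d^4) = A^15 + 4*A^11 + 6*A^7 + 4*A^3 + A^-1
  A^5 * (7*d^3) = -7*A^11 - 21*A^7 - 21*A^3 - 7*A^-1
  A^3 * (21*d^2) = 21*A^7 + 42*A^3 + 21*A^-1
  A^1 * (32*d + 3*d^3) = -3*A^7 - 41*A^3 - 41*A^-1 - 3*A^-5
  A^-1 * (21 + 14*d^2) = 14*A^3 + 49*A^-1 + 14*A^-5
  A^-3 * (19*d + 2*d^3) = -2*A^3 - 25*A^-1 - 25*A^-5 - 2*A^-9
  A^-5 * (7*d^2) = 7*A^-1 + 14*A^-5 + 7*A^-9
  A^-7 * (d^3) = -A^-1 - 3*A^-5 - 3*A^-9 - A^-13
Summing the groups: <K> = A^15 - 3*A^11 + 3*A^7 - 4*A^3 + 4*A^-1 - 3*A^-5 + 2*A^-9 - A^-13
Normalise by the writhe: (-A^3)^(-w) = (-A^3)^(-1) = -A^-3, so f(A) = -A^-3 * <K> = -A^12 + 3*A^8 - 3*A^4 + 4 - 4*A^-4 + 3*A^-8 - 2*A^-12 + A^-16.
Substitute A = t^(-1/4), i.e. A^e → t^(-e/4): V(t) = t^4 - 2*t^3 + 3*t^2 - 4*t + 4 - 3*t^-1 + 3*t^-2 - t^-3

Answer: t^4 - 2*t^3 + 3*t^2 - 4*t + 4 - 3*t^-1 + 3*t^-2 - t^-3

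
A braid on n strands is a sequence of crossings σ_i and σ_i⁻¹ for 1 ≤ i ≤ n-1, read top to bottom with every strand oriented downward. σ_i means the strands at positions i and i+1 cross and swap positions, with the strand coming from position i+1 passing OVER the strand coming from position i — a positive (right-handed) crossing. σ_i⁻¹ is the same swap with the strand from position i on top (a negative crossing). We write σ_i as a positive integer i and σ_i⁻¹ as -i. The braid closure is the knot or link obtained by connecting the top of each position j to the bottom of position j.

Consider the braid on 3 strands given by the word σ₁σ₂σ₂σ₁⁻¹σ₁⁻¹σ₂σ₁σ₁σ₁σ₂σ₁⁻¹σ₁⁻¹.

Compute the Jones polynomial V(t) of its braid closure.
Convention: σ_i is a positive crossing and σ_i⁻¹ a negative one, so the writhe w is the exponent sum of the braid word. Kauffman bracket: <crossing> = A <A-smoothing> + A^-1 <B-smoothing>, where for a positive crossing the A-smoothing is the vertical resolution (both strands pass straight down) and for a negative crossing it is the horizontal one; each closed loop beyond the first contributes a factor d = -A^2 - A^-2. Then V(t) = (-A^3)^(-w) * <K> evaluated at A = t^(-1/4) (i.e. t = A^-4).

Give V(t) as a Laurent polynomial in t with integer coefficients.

The presented braid s1 s2 s2 s1^-1 s1^-1 s2 s1 s1 s1 s2 s1^-1 s1^-1 on 3 strands reduces by inverse Markov moves (closure unchanged at each step):
  Deconjugate: the word is γ·β·γ⁻¹ with γ = s1 (prefix) and γ⁻¹ = s1^-1 (suffix); strip both.
Reduced to β = s2 s2 s1^-1 s1^-1 s2 s1 s1 s1 s2 s1^-1 on 3 strands, 10 crossings.
Compute on β:
Braid: s2 s2 s1^-1 s1^-1 s2 s1 s1 s1 s2 s1^-1 on 3 strands, 10 crossings.
Writhe w = (#positive) - (#negative) = 7 - 3 = 4.
Computing the Kauffman bracket via state sum. There are 2^10 = 1024 states.
Each crossing splits two ways (0=vertical, 1=horizontal). The state's weight is A^(#A-smoothings - #B-smoothings) * d^(loops - 1).
Tabulate the states by total A-exponent and number of loops L (A-exp: L × count):
  A^10: L=4 ×1
  A^8: L=3 ×7, L=5 ×3
  A^6: L=2 ×19, L=4 ×23, L=6 ×3
  A^4: L=1 ×20, L=3 ×75, L=5 ×24, L=7 ×1
  A^2: L=2 ×114, L=4 ×86, L=6 ×10
  A^0: L=1 ×51, L=3 ×155, L=5 ×45, L=7 ×1
  A^-2: L=2 ×102, L=4 ×98, L=6 ×10
  A^-4: L=3 ×89, L=5 ×30, L=7 ×1
  A^-6: L=4 ×41, L=6 ×4
  A^-8: L=5 ×10
  A^-10: L=6 ×1
Each group contributes A^e * Σ count * d^(L-1):
Powers of d = -A^2 - A^-2: d^2 = A^4 + 2 + A^-4; d^3 = -A^6 - 3*A^2 - 3*A^-2 - A^-6; d^4 = A^8 + 4*A^4 + 6 + 4*A^-4 + A^-8; d^5 = -A^10 - 5*A^6 - 10*A^2 - 10*A^-2 - 5*A^-6 - A^-10; d^6 = A^12 + 6*A^8 + 15*A^4 + 20 + 15*A^-4 + 6*A^-8 + A^-12.
  A^10 * (d^3) = -A^16 - 3*A^12 - 3*A^8 - A^4
  A^8 * (7*d^2 + 3*d^4) = 3*A^16 + 19*A^12 + 32*A^8 + 19*A^4 + 3
  A^6 * (19*d + 23*d^3 + 3*d^5) = -3*A^16 - 38*A^12 - 118*A^8 - 118*A^4 - 38 - 3*A^-4
  A^4 * (20 + 75*d^2 + 24*d^4 + d^6) = A^16 + 30*A^12 + 186*A^8 + 334*A^4 + 186 + 30*A^-4 + A^-8
  A^2 * (114*d + 86*d^3 + 10*d^5) = -10*A^12 - 136*A^8 - 472*A^4 - 472 - 136*A^-4 - 10*A^-8
  A^0 * (51 + 155*d^2 + 45*d^4 + d^6) = A^12 + 51*A^8 + 350*A^4 + 651 + 350*A^-4 + 51*A^-8 + A^-12
  A^-2 * (102*d + 98*d^3 + 10*d^5) = -10*A^8 - 148*A^4 - 496 - 496*A^-4 - 148*A^-8 - 10*A^-12
  A^-4 * (89*d^2 + 30*d^4 + d^6) = A^8 + 36*A^4 + 224 + 378*A^-4 + 224*A^-8 + 36*A^-12 + A^-16
  A^-6 * (41*d^3 + 4*d^5) = -4*A^4 - 61 - 163*A^-4 - 163*A^-8 - 61*A^-12 - 4*A^-16
  A^-8 * (10*d^4) = 10 + 40*A^-4 + 60*A^-8 + 40*A^-12 + 10*A^-16
  A^-10 * (d^5) = -1 - 5*A^-4 - 10*A^-8 - 10*A^-12 - 5*A^-16 - A^-20
Summing the groups: <K> = -A^12 + 3*A^8 - 4*A^4 + 6 - 5*A^-4 + 5*A^-8 - 4*A^-12 + 2*A^-16 - A^-20
Normalise by the writhe: (-A^3)^(-w) = (-A^3)^(-4) = A^-12, so f(A) = A^-12 * <K> = -1 + 3*A^-4 - 4*A^-8 + 6*A^-12 - 5*A^-16 + 5*A^-20 - 4*A^-24 + 2*A^-28 - A^-32.
Substitute A = t^(-1/4), i.e. A^e → t^(-e/4): V(t) = -t^8 + 2*t^7 - 4*t^6 + 5*t^5 - 5*t^4 + 6*t^3 - 4*t^2 + 3*t - 1

Answer: -t^8 + 2*t^7 - 4*t^6 + 5*t^5 - 5*t^4 + 6*t^3 - 4*t^2 + 3*t - 1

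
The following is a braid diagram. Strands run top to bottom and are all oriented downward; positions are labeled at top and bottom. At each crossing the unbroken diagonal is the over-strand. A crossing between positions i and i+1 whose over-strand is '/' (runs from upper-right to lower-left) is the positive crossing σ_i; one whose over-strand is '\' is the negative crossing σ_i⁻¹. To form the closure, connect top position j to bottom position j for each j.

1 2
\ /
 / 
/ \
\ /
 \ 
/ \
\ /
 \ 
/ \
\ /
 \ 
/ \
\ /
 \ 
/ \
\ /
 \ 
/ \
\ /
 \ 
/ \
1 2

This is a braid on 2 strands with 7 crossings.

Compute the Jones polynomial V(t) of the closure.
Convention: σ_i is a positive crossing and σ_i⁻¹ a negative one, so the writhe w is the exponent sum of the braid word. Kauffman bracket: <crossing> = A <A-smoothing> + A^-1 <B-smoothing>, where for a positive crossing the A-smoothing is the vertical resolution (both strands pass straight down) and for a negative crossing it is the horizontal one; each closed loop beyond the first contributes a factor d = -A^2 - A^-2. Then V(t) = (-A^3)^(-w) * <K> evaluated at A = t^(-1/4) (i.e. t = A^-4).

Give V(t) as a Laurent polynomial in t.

Reading the diagram top to bottom ('/'-over between positions i,i+1 = s_i, '\'-over = s_i^-1): braid word = s1 s1^-1 s1^-1 s1^-1 s1^-1 s1^-1 s1^-1.
The presented braid s1 s1^-1 s1^-1 s1^-1 s1^-1 s1^-1 s1^-1 on 2 strands reduces by inverse Markov moves (closure unchanged at each step):
  Deconjugate: the word is γ·β·γ⁻¹ with γ = s1 (prefix) and γ⁻¹ = s1^-1 (suffix); strip both.
Reduced to β = s1^-1 s1^-1 s1^-1 s1^-1 s1^-1 on 2 strands, 5 crossings.
Compute on β:
Braid: s1^-1 s1^-1 s1^-1 s1^-1 s1^-1 on 2 strands, 5 crossings.
Writhe w = (#positive) - (#negative) = 0 - 5 = -5.
Computing the Kauffman bracket via state sum. There are 2^5 = 32 states.
Each crossing splits two ways (0=vertical, 1=horizontal). The state's weight is A^(#A-smoothings - #B-smoothings) * d^(loops - 1).
  state 00000: A-exp=-5, loops=2, term = A^-5 * d^1
  state 00001: A-exp=-3, loops=1, term = A^-3 * d^0
  state 00010: A-exp=-3, loops=1, term = A^-3 * d^0
  state 00011: A-exp=-1, loops=2, term = A^-1 * d^1
  state 00100: A-exp=-3, loops=1, term = A^-3 * d^0
  state 00101: A-exp=-1, loops=2, term = A^-1 * d^1
  state 00110: A-exp=-1, loops=2, term = A^-1 * d^1
  state 00111: A-exp=+1, loops=3, term = A^1 * d^2
  state 01000: A-exp=-3, loops=1, term = A^-3 * d^0
  state 01001: A-exp=-1, loops=2, term = A^-1 * d^1
  state 01010: A-exp=-1, loops=2, term = A^-1 * d^1
  state 01011: A-exp=+1, loops=3, term = A^1 * d^2
  state 01100: A-exp=-1, loops=2, term = A^-1 * d^1
  state 01101: A-exp=+1, loops=3, term = A^1 * d^2
  state 01110: A-exp=+1, loops=3, term = A^1 * d^2
  state 01111: A-exp=+3, loops=4, term = A^3 * d^3
  state 10000: A-exp=-3, loops=1, term = A^-3 * d^0
  state 10001: A-exp=-1, loops=2, term = A^-1 * d^1
  state 10010: A-exp=-1, loops=2, term = A^-1 * d^1
  state 10011: A-exp=+1, loops=3, term = A^1 * d^2
  state 10100: A-exp=-1, loops=2, term = A^-1 * d^1
  state 10101: A-exp=+1, loops=3, term = A^1 * d^2
  state 10110: A-exp=+1, loops=3, term = A^1 * d^2
  state 10111: A-exp=+3, loops=4, term = A^3 * d^3
  state 11000: A-exp=-1, loops=2, term = A^-1 * d^1
  state 11001: A-exp=+1, loops=3, term = A^1 * d^2
  state 11010: A-exp=+1, loops=3, term = A^1 * d^2
  state 11011: A-exp=+3, loops=4, term = A^3 * d^3
  state 11100: A-exp=+1, loops=3, term = A^1 * d^2
  state 11101: A-exp=+3, loops=4, term = A^3 * d^3
  state 11110: A-exp=+3, loops=4, term = A^3 * d^3
  state 11111: A-exp=+5, loops=5, term = A^5 * d^4
Collect the terms by A-exponent (count of states per loop number):
Powers of d = -A^2 - A^-2: d^2 = A^4 + 2 + A^-4; d^3 = -A^6 - 3*A^2 - 3*A^-2 - A^-6; d^4 = A^8 + 4*A^4 + 6 + 4*A^-4 + A^-8.
  A^5 * (d^4) = A^13 + 4*A^9 + 6*A^5 + 4*A + A^-3
  A^3 * (5*d^3) = -5*A^9 - 15*A^5 - 15*A - 5*A^-3
  A^1 * (10*d^2) = 10*A^5 + 20*A + 10*A^-3
  A^-1 * (10*d) = -10*A - 10*A^-3
  A^-3 * (5) = 5*A^-3
  A^-5 * (d) = -A^-3 - A^-7
Summing the groups: <K> = A^13 - A^9 + A^5 - A - A^-7
Normalise by the writhe: (-A^3)^(-w) = (-A^3)^(5) = -A^15, so f(A) = -A^15 * <K> = -A^28 + A^24 - A^20 + A^16 + A^8.
Substitute A = t^(-1/4), i.e. A^e → t^(-e/4): V(t) = t^-2 + t^-4 - t^-5 + t^-6 - t^-7

Answer: t^-2 + t^-4 - t^-5 + t^-6 - t^-7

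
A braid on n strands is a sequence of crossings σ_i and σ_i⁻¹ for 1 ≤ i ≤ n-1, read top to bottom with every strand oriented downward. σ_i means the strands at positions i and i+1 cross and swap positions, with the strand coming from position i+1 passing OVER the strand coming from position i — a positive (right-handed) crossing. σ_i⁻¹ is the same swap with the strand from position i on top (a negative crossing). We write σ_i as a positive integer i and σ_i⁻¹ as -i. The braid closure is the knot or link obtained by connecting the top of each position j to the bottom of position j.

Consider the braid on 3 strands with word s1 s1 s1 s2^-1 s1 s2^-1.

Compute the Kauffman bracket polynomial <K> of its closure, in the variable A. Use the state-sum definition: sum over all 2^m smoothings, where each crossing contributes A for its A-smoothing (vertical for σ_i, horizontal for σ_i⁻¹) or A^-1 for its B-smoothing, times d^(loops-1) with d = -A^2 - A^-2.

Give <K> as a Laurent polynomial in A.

A^10 - A^6 + 2*A^2 - 2*A^-2 + 2*A^-6 - 2*A^-10 + A^-14

Derivation:
Braid: s1 s1 s1 s2^-1 s1 s2^-1 on 3 strands, 6 crossings.
Writhe w = (#positive) - (#negative) = 4 - 2 = 2.
Enumerate smoothing states for the bracket polynomial. There are 2^6 = 64 states.
Smooth each crossing (0=||, 1=⌣⌢); contribution A^(Σ sign_k(1-2s_k)) * d^(L-1).
Tabulate the states by total A-exponent and number of loops L (A-exp: L × count):
  A^6: L=3 ×1
  A^4: L=2 ×6
  A^2: L=1 ×11, L=3 ×4
  A^0: L=2 ×19, L=4 ×1
  A^-2: L=3 ×15
  A^-4: L=4 ×6
  A^-6: L=5 ×1
Each group contributes A^e * Σ count * d^(L-1):
Powers of d = -A^2 - A^-2: d^2 = A^4 + 2 + A^-4; d^3 = -A^6 - 3*A^2 - 3*A^-2 - A^-6; d^4 = A^8 + 4*A^4 + 6 + 4*A^-4 + A^-8.
  A^6 * (d^2) = A^10 + 2*A^6 + A^2
  A^4 * (6*d) = -6*A^6 - 6*A^2
  A^2 * (11 + 4*d^2) = 4*A^6 + 19*A^2 + 4*A^-2
  A^0 * (19*d + d^3) = -A^6 - 22*A^2 - 22*A^-2 - A^-6
  A^-2 * (15*d^2) = 15*A^2 + 30*A^-2 + 15*A^-6
  A^-4 * (6*d^3) = -6*A^2 - 18*A^-2 - 18*A^-6 - 6*A^-10
  A^-6 * (d^4) = A^2 + 4*A^-2 + 6*A^-6 + 4*A^-10 + A^-14
Summing the groups: <K> = A^10 - A^6 + 2*A^2 - 2*A^-2 + 2*A^-6 - 2*A^-10 + A^-14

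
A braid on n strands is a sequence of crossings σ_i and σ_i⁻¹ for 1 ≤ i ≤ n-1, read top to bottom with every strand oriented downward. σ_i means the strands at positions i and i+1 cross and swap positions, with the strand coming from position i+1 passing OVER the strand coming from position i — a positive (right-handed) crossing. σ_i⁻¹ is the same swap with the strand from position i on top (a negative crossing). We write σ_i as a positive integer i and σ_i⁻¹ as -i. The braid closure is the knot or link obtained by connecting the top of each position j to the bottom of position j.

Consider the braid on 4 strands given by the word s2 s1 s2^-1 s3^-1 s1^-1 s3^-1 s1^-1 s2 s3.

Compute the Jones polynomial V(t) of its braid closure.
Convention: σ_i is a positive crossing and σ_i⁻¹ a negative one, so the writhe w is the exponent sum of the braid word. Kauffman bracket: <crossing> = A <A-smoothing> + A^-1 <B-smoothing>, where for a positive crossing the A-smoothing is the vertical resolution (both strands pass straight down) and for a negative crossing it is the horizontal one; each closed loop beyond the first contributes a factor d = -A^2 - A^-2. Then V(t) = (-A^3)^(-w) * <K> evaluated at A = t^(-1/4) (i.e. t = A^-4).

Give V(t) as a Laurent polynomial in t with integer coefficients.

Braid: s2 s1 s2^-1 s3^-1 s1^-1 s3^-1 s1^-1 s2 s3 on 4 strands, 9 crossings.
Writhe w = (#positive) - (#negative) = 4 - 5 = -1.
Enumerate smoothing states for the bracket polynomial. There are 2^9 = 512 states.
Smooth each crossing (0=||, 1=⌣⌢); contribution A^(Σ sign_k(1-2s_k)) * d^(L-1).
Tabulate the states by total A-exponent and number of loops L (A-exp: L × count):
  A^9: L=3 ×1
  A^7: L=2 ×4, L=4 ×5
  A^5: L=1 ×4, L=3 ×27, L=5 ×5
  A^3: L=2 ×46, L=4 ×37, L=6 ×1
  A^1: L=1 ×24, L=3 ×90, L=5 ×12
  A^-1: L=2 ×83, L=4 ×43
  A^-3: L=1 ×23, L=3 ×59, L=5 ×2
  A^-5: L=2 ×30, L=4 ×6
  A^-7: L=1 ×4, L=3 ×5
  A^-9: L=2 ×1
Each group contributes A^e * Σ count * d^(L-1):
Powers of d = -A^2 - A^-2: d^2 = A^4 + 2 + A^-4; d^3 = -A^6 - 3*A^2 - 3*A^-2 - A^-6; d^4 = A^8 + 4*A^4 + 6 + 4*A^-4 + A^-8; d^5 = -A^10 - 5*A^6 - 10*A^2 - 10*A^-2 - 5*A^-6 - A^-10.
  A^9 * (d^2) = A^13 + 2*A^9 + A^5
  A^7 * (4*d + 5*d^3) = -5*A^13 - 19*A^9 - 19*A^5 - 5*A
  A^5 * (4 + 27*d^2 + 5*d^4) = 5*A^13 + 47*A^9 + 88*A^5 + 47*A + 5*A^-3
  A^3 * (46*d + 37*d^3 + d^5) = -A^13 - 42*A^9 - 167*A^5 - 167*A - 42*A^-3 - A^-7
  A^1 * (24 + 90*d^2 + 12*d^4) = 12*A^9 + 138*A^5 + 276*A + 138*A^-3 + 12*A^-7
  A^-1 * (83*d + 43*d^3) = -43*A^5 - 212*A - 212*A^-3 - 43*A^-7
  A^-3 * (23 + 59*d^2 + 2*d^4) = 2*A^5 + 67*A + 153*A^-3 + 67*A^-7 + 2*A^-11
  A^-5 * (30*d + 6*d^3) = -6*A - 48*A^-3 - 48*A^-7 - 6*A^-11
  A^-7 * (4 + 5*d^2) = 5*A^-3 + 14*A^-7 + 5*A^-11
  A^-9 * (d) = -A^-7 - A^-11
Summing the groups: <K> = -A^-3
Normalise by the writhe: (-A^3)^(-w) = (-A^3)^(1) = -A^3, so f(A) = -A^3 * <K> = 1.
Substitute A = t^(-1/4), i.e. A^e → t^(-e/4): V(t) = 1

Answer: 1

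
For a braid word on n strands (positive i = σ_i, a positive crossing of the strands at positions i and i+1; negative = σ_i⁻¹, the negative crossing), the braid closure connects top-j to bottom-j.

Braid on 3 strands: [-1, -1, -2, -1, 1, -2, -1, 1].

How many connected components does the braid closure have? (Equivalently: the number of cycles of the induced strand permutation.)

3

Derivation:
Track the strand permutation on 3 strands, starting from identity.
  step 1: s1^-1 swaps positions 1,2 -> [2 1 3]
  step 2: s1^-1 swaps positions 1,2 -> [1 2 3]
  step 3: s2^-1 swaps positions 2,3 -> [1 3 2]
  step 4: s1^-1 swaps positions 1,2 -> [3 1 2]
  step 5: s1 swaps positions 1,2 -> [1 3 2]
  step 6: s2^-1 swaps positions 2,3 -> [1 2 3]
  step 7: s1^-1 swaps positions 1,2 -> [2 1 3]
  step 8: s1 swaps positions 1,2 -> [1 2 3]
Final permutation (position -> original strand): [1 2 3]
Closure components = cycle count of this permutation = 3.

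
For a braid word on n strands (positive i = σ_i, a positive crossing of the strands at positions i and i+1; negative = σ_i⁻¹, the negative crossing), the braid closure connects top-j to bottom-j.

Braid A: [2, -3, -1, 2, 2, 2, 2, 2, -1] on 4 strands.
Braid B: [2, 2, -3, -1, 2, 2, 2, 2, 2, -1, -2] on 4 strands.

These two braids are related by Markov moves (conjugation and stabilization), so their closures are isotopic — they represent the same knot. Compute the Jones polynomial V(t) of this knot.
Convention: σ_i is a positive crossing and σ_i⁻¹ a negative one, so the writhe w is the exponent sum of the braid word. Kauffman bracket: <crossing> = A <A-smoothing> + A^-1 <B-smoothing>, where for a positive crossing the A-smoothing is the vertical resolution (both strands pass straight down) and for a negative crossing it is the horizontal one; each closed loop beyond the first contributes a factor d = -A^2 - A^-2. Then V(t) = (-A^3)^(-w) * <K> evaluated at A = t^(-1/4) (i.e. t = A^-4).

t^8 - 2*t^7 + 2*t^6 - 3*t^5 + 3*t^4 - 2*t^3 + 2*t^2 - t + 1

Derivation:
Markov-equivalent braids have isotopic closures, hence identical knot invariants. Strip the Markov moves from each word to reach a common short braid β, then compute V(t) once on β.
Braid A: s2 s3^-1 s1^-1 s2 s2 s2 s2 s2 s1^-1 on 4 strands has no conjugating prefix/suffix or stabilization to strip; take β = s2 s3^-1 s1^-1 s2 s2 s2 s2 s2 s1^-1.
Braid B: s2 s2 s3^-1 s1^-1 s2 s2 s2 s2 s2 s1^-1 s2^-1 on 4 strands reduces by inverse Markov moves (closure unchanged at each step):
  Deconjugate: the word is γ·β·γ⁻¹ with γ = s2 (prefix) and γ⁻¹ = s2^-1 (suffix); strip both.
Reduced to β = s2 s3^-1 s1^-1 s2 s2 s2 s2 s2 s1^-1 on 4 strands, 9 crossings.
Both give the same β = s2 s3^-1 s1^-1 s2 s2 s2 s2 s2 s1^-1 on 4 strands, so one state sum suffices:
Braid: s2 s3^-1 s1^-1 s2 s2 s2 s2 s2 s1^-1 on 4 strands, 9 crossings.
Writhe w = (#positive) - (#negative) = 6 - 3 = 3.
Computing the Kauffman bracket via state sum. There are 2^9 = 512 states.
Each crossing splits two ways (0=vertical, 1=horizontal). The state's weight is A^(#A-smoothings - #B-smoothings) * d^(loops - 1).
Tabulate the states by total A-exponent and number of loops L (A-exp: L × count):
  A^9: L=3 ×1
  A^7: L=2 ×8, L=4 ×1
  A^5: L=1 ×17, L=3 ×19
  A^3: L=2 ×63, L=4 ×21
  A^1: L=3 ×111, L=5 ×15
  A^-1: L=4 ×120, L=6 ×6
  A^-3: L=5 ×83, L=7 ×1
  A^-5: L=6 ×36
  A^-7: L=7 ×9
  A^-9: L=8 ×1
Each group contributes A^e * Σ count * d^(L-1):
Powers of d = -A^2 - A^-2: d^2 = A^4 + 2 + A^-4; d^3 = -A^6 - 3*A^2 - 3*A^-2 - A^-6; d^4 = A^8 + 4*A^4 + 6 + 4*A^-4 + A^-8; d^5 = -A^10 - 5*A^6 - 10*A^2 - 10*A^-2 - 5*A^-6 - A^-10; d^6 = A^12 + 6*A^8 + 15*A^4 + 20 + 15*A^-4 + 6*A^-8 + A^-12; d^7 = -A^14 - 7*A^10 - 21*A^6 - 35*A^2 - 35*A^-2 - 21*A^-6 - 7*A^-10 - A^-14.
  A^9 * (d^2) = A^13 + 2*A^9 + A^5
  A^7 * (8*d + d^3) = -A^13 - 11*A^9 - 11*A^5 - A
  A^5 * (17 + 19*d^2) = 19*A^9 + 55*A^5 + 19*A
  A^3 * (63*d + 21*d^3) = -21*A^9 - 126*A^5 - 126*A - 21*A^-3
  A^1 * (111*d^2 + 15*d^4) = 15*A^9 + 171*A^5 + 312*A + 171*A^-3 + 15*A^-7
  A^-1 * (120*d^3 + 6*d^5) = -6*A^9 - 150*A^5 - 420*A - 420*A^-3 - 150*A^-7 - 6*A^-11
  A^-3 * (83*d^4 + d^6) = A^9 + 89*A^5 + 347*A + 518*A^-3 + 347*A^-7 + 89*A^-11 + A^-15
  A^-5 * (36*d^5) = -36*A^5 - 180*A - 360*A^-3 - 360*A^-7 - 180*A^-11 - 36*A^-15
  A^-7 * (9*d^6) = 9*A^5 + 54*A + 135*A^-3 + 180*A^-7 + 135*A^-11 + 54*A^-15 + 9*A^-19
  A^-9 * (d^7) = -A^5 - 7*A - 21*A^-3 - 35*A^-7 - 35*A^-11 - 21*A^-15 - 7*A^-19 - A^-23
Summing the groups: <K> = -A^9 + A^5 - 2*A + 2*A^-3 - 3*A^-7 + 3*A^-11 - 2*A^-15 + 2*A^-19 - A^-23
Normalise by the writhe: (-A^3)^(-w) = (-A^3)^(-3) = -A^-9, so f(A) = -A^-9 * <K> = 1 - A^-4 + 2*A^-8 - 2*A^-12 + 3*A^-16 - 3*A^-20 + 2*A^-24 - 2*A^-28 + A^-32.
Substitute A = t^(-1/4), i.e. A^e → t^(-e/4): V(t) = t^8 - 2*t^7 + 2*t^6 - 3*t^5 + 3*t^4 - 2*t^3 + 2*t^2 - t + 1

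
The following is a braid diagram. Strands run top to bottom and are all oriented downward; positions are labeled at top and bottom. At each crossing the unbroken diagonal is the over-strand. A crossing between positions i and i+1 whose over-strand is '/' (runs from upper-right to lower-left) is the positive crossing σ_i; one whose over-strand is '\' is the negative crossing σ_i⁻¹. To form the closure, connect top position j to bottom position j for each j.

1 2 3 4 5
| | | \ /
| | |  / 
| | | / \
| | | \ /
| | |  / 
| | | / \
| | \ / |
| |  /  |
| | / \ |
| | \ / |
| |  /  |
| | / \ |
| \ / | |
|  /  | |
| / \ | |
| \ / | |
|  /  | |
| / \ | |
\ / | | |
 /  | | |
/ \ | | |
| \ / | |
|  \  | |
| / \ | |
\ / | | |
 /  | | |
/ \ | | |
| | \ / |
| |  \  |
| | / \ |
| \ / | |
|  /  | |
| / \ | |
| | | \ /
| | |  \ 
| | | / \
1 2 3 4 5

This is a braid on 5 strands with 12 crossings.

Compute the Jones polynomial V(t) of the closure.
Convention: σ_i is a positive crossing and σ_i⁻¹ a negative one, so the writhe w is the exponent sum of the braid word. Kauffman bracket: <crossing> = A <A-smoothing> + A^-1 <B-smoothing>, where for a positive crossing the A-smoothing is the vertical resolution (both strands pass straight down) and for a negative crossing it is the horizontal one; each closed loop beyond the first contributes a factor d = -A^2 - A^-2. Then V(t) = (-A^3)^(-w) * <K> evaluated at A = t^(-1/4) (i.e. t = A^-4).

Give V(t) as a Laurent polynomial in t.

Reading the diagram top to bottom ('/'-over between positions i,i+1 = s_i, '\'-over = s_i^-1): braid word = s4 s4 s3 s3 s2 s2 s1 s2^-1 s1 s3^-1 s2 s4^-1.
The presented braid s4 s4 s3 s3 s2 s2 s1 s2^-1 s1 s3^-1 s2 s4^-1 on 5 strands reduces by inverse Markov moves (closure unchanged at each step):
  Deconjugate: the word is γ·β·γ⁻¹ with γ = s4 (prefix) and γ⁻¹ = s4^-1 (suffix); strip both.
Reduced to β = s4 s3 s3 s2 s2 s1 s2^-1 s1 s3^-1 s2 on 5 strands, 10 crossings.
Compute on β:
Braid: s4 s3 s3 s2 s2 s1 s2^-1 s1 s3^-1 s2 on 5 strands, 10 crossings.
Writhe w = (#positive) - (#negative) = 8 - 2 = 6.
Computing the Kauffman bracket via state sum. There are 2^10 = 1024 states.
For each crossing: s=0 is the vertical smoothing, s=1 horizontal. Crossing k contributes A^(sign_k * (1 - 2*s_k)); loop factor d = -A^2 - A^-2.
Tabulate the states by total A-exponent and number of loops L (A-exp: L × count):
  A^10: L=3 ×1
  A^8: L=2 ×3, L=4 ×7
  A^6: L=1 ×2, L=3 ×29, L=5 ×14
  A^4: L=2 ×39, L=4 ×72, L=6 ×9
  A^2: L=1 ×17, L=3 ×137, L=5 ×54, L=7 ×2
  A^0: L=2 ×109, L=4 ×128, L=6 ×15
  A^-2: L=1 ×30, L=3 ×132, L=5 ×47, L=7 ×1
  A^-4: L=2 ×49, L=4 ×65, L=6 ×6
  A^-6: L=3 ×31, L=5 ×14
  A^-8: L=4 ×9, L=6 ×1
  A^-10: L=5 ×1
Each group contributes A^e * Σ count * d^(L-1):
Powers of d = -A^2 - A^-2: d^2 = A^4 + 2 + A^-4; d^3 = -A^6 - 3*A^2 - 3*A^-2 - A^-6; d^4 = A^8 + 4*A^4 + 6 + 4*A^-4 + A^-8; d^5 = -A^10 - 5*A^6 - 10*A^2 - 10*A^-2 - 5*A^-6 - A^-10; d^6 = A^12 + 6*A^8 + 15*A^4 + 20 + 15*A^-4 + 6*A^-8 + A^-12.
  A^10 * (d^2) = A^14 + 2*A^10 + A^6
  A^8 * (3*d + 7*d^3) = -7*A^14 - 24*A^10 - 24*A^6 - 7*A^2
  A^6 * (2 + 29*d^2 + 14*d^4) = 14*A^14 + 85*A^10 + 144*A^6 + 85*A^2 + 14*A^-2
  A^4 * (39*d + 72*d^3 + 9*d^5) = -9*A^14 - 117*A^10 - 345*A^6 - 345*A^2 - 117*A^-2 - 9*A^-6
  A^2 * (17 + 137*d^2 + 54*d^4 + 2*d^6) = 2*A^14 + 66*A^10 + 383*A^6 + 655*A^2 + 383*A^-2 + 66*A^-6 + 2*A^-10
  A^0 * (109*d + 128*d^3 + 15*d^5) = -15*A^10 - 203*A^6 - 643*A^2 - 643*A^-2 - 203*A^-6 - 15*A^-10
  A^-2 * (30 + 132*d^2 + 47*d^4 + d^6) = A^10 + 53*A^6 + 335*A^2 + 596*A^-2 + 335*A^-6 + 53*A^-10 + A^-14
  A^-4 * (49*d + 65*d^3 + 6*d^5) = -6*A^6 - 95*A^2 - 304*A^-2 - 304*A^-6 - 95*A^-10 - 6*A^-14
  A^-6 * (31*d^2 + 14*d^4) = 14*A^2 + 87*A^-2 + 146*A^-6 + 87*A^-10 + 14*A^-14
  A^-8 * (9*d^3 + d^5) = -A^2 - 14*A^-2 - 37*A^-6 - 37*A^-10 - 14*A^-14 - A^-18
  A^-10 * (d^4) = A^-2 + 4*A^-6 + 6*A^-10 + 4*A^-14 + A^-18
Summing the groups: <K> = A^14 - 2*A^10 + 3*A^6 - 2*A^2 + 3*A^-2 - 2*A^-6 + A^-10 - A^-14
Normalise by the writhe: (-A^3)^(-w) = (-A^3)^(-6) = A^-18, so f(A) = A^-18 * <K> = A^-4 - 2*A^-8 + 3*A^-12 - 2*A^-16 + 3*A^-20 - 2*A^-24 + A^-28 - A^-32.
Substitute A = t^(-1/4), i.e. A^e → t^(-e/4): V(t) = -t^8 + t^7 - 2*t^6 + 3*t^5 - 2*t^4 + 3*t^3 - 2*t^2 + t

Answer: -t^8 + t^7 - 2*t^6 + 3*t^5 - 2*t^4 + 3*t^3 - 2*t^2 + t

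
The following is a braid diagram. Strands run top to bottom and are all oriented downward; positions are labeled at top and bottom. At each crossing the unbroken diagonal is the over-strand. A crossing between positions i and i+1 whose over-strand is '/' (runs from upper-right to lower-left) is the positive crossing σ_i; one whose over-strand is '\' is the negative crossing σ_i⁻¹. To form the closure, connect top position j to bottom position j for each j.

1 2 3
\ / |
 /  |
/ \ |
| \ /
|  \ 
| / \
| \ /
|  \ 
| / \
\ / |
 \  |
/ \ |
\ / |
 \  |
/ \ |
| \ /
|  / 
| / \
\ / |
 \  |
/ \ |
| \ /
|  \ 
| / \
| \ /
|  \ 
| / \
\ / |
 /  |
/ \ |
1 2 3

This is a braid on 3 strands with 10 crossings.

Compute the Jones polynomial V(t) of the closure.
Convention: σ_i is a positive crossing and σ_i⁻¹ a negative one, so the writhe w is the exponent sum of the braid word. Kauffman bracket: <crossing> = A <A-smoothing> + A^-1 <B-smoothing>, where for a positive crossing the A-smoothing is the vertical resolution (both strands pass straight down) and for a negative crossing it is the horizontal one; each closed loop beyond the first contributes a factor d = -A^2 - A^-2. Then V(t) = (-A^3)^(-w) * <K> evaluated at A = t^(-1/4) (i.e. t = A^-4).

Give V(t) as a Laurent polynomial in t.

-1 + 4*t^-1 - 5*t^-2 + 7*t^-3 - 7*t^-4 + 6*t^-5 - 5*t^-6 + 3*t^-7 - t^-8

Derivation:
Reading the diagram top to bottom ('/'-over between positions i,i+1 = s_i, '\'-over = s_i^-1): braid word = s1 s2^-1 s2^-1 s1^-1 s1^-1 s2 s1^-1 s2^-1 s2^-1 s1.
Braid: s1 s2^-1 s2^-1 s1^-1 s1^-1 s2 s1^-1 s2^-1 s2^-1 s1 on 3 strands, 10 crossings.
Writhe w = (#positive) - (#negative) = 3 - 7 = -4.
Computing the Kauffman bracket via state sum. There are 2^10 = 1024 states.
Each crossing splits two ways (0=vertical, 1=horizontal). The state's weight is A^(#A-smoothings - #B-smoothings) * d^(loops - 1).
Tabulate the states by total A-exponent and number of loops L (A-exp: L × count):
  A^10: L=6 ×1
  A^8: L=5 ×10
  A^6: L=4 ×43, L=6 ×2
  A^4: L=3 ×98, L=5 ×22
  A^2: L=2 ×118, L=4 ×88, L=6 ×4
  A^0: L=1 ×60, L=3 ×162, L=5 ×30
  A^-2: L=2 ×128, L=4 ×79, L=6 ×3
  A^-4: L=1 ×23, L=3 ×84, L=5 ×13
  A^-6: L=2 ×27, L=4 ×18
  A^-8: L=1 ×2, L=3 ×8
  A^-10: L=2 ×1
Each group contributes A^e * Σ count * d^(L-1):
Powers of d = -A^2 - A^-2: d^2 = A^4 + 2 + A^-4; d^3 = -A^6 - 3*A^2 - 3*A^-2 - A^-6; d^4 = A^8 + 4*A^4 + 6 + 4*A^-4 + A^-8; d^5 = -A^10 - 5*A^6 - 10*A^2 - 10*A^-2 - 5*A^-6 - A^-10.
  A^10 * (d^5) = -A^20 - 5*A^16 - 10*A^12 - 10*A^8 - 5*A^4 - 1
  A^8 * (10*d^4) = 10*A^16 + 40*A^12 + 60*A^8 + 40*A^4 + 10
  A^6 * (43*d^3 + 2*d^5) = -2*A^16 - 53*A^12 - 149*A^8 - 149*A^4 - 53 - 2*A^-4
  A^4 * (98*d^2 + 22*d^4) = 22*A^12 + 186*A^8 + 328*A^4 + 186 + 22*A^-4
  A^2 * (118*d + 88*d^3 + 4*d^5) = -4*A^12 - 108*A^8 - 422*A^4 - 422 - 108*A^-4 - 4*A^-8
  A^0 * (60 + 162*d^2 + 30*d^4) = 30*A^8 + 282*A^4 + 564 + 282*A^-4 + 30*A^-8
  A^-2 * (128*d + 79*d^3 + 3*d^5) = -3*A^8 - 94*A^4 - 395 - 395*A^-4 - 94*A^-8 - 3*A^-12
  A^-4 * (23 + 84*d^2 + 13*d^4) = 13*A^4 + 136 + 269*A^-4 + 136*A^-8 + 13*A^-12
  A^-6 * (27*d + 18*d^3) = -18 - 81*A^-4 - 81*A^-8 - 18*A^-12
  A^-8 * (2 + 8*d^2) = 8*A^-4 + 18*A^-8 + 8*A^-12
  A^-10 * (d) = -A^-8 - A^-12
Summing the groups: <K> = -A^20 + 3*A^16 - 5*A^12 + 6*A^8 - 7*A^4 + 7 - 5*A^-4 + 4*A^-8 - A^-12
Normalise by the writhe: (-A^3)^(-w) = (-A^3)^(4) = A^12, so f(A) = A^12 * <K> = -A^32 + 3*A^28 - 5*A^24 + 6*A^20 - 7*A^16 + 7*A^12 - 5*A^8 + 4*A^4 - 1.
Substitute A = t^(-1/4), i.e. A^e → t^(-e/4): V(t) = -1 + 4*t^-1 - 5*t^-2 + 7*t^-3 - 7*t^-4 + 6*t^-5 - 5*t^-6 + 3*t^-7 - t^-8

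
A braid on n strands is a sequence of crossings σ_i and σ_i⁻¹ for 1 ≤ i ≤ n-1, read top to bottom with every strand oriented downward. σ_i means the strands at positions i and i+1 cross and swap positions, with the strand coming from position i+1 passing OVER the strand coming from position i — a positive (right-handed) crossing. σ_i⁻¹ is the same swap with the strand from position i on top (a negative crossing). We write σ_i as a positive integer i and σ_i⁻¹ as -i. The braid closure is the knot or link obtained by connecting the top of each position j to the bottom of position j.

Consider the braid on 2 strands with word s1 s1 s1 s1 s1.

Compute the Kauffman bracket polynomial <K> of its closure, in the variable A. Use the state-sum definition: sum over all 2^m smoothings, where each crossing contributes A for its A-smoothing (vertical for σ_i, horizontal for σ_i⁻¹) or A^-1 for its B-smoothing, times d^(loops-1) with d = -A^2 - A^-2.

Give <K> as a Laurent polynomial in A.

Braid: s1 s1 s1 s1 s1 on 2 strands, 5 crossings.
Writhe w = (#positive) - (#negative) = 5 - 0 = 5.
State-sum expansion of <K>. There are 2^5 = 32 states.
Smooth each crossing (0=||, 1=⌣⌢); contribution A^(Σ sign_k(1-2s_k)) * d^(L-1).
  state 00000: A-exp=+5, loops=2, term = A^5 * d^1
  state 00001: A-exp=+3, loops=1, term = A^3 * d^0
  state 00010: A-exp=+3, loops=1, term = A^3 * d^0
  state 00011: A-exp=+1, loops=2, term = A^1 * d^1
  state 00100: A-exp=+3, loops=1, term = A^3 * d^0
  state 00101: A-exp=+1, loops=2, term = A^1 * d^1
  state 00110: A-exp=+1, loops=2, term = A^1 * d^1
  state 00111: A-exp=-1, loops=3, term = A^-1 * d^2
  state 01000: A-exp=+3, loops=1, term = A^3 * d^0
  state 01001: A-exp=+1, loops=2, term = A^1 * d^1
  state 01010: A-exp=+1, loops=2, term = A^1 * d^1
  state 01011: A-exp=-1, loops=3, term = A^-1 * d^2
  state 01100: A-exp=+1, loops=2, term = A^1 * d^1
  state 01101: A-exp=-1, loops=3, term = A^-1 * d^2
  state 01110: A-exp=-1, loops=3, term = A^-1 * d^2
  state 01111: A-exp=-3, loops=4, term = A^-3 * d^3
  state 10000: A-exp=+3, loops=1, term = A^3 * d^0
  state 10001: A-exp=+1, loops=2, term = A^1 * d^1
  state 10010: A-exp=+1, loops=2, term = A^1 * d^1
  state 10011: A-exp=-1, loops=3, term = A^-1 * d^2
  state 10100: A-exp=+1, loops=2, term = A^1 * d^1
  state 10101: A-exp=-1, loops=3, term = A^-1 * d^2
  state 10110: A-exp=-1, loops=3, term = A^-1 * d^2
  state 10111: A-exp=-3, loops=4, term = A^-3 * d^3
  state 11000: A-exp=+1, loops=2, term = A^1 * d^1
  state 11001: A-exp=-1, loops=3, term = A^-1 * d^2
  state 11010: A-exp=-1, loops=3, term = A^-1 * d^2
  state 11011: A-exp=-3, loops=4, term = A^-3 * d^3
  state 11100: A-exp=-1, loops=3, term = A^-1 * d^2
  state 11101: A-exp=-3, loops=4, term = A^-3 * d^3
  state 11110: A-exp=-3, loops=4, term = A^-3 * d^3
  state 11111: A-exp=-5, loops=5, term = A^-5 * d^4
Collect the terms by A-exponent (count of states per loop number):
Powers of d = -A^2 - A^-2: d^2 = A^4 + 2 + A^-4; d^3 = -A^6 - 3*A^2 - 3*A^-2 - A^-6; d^4 = A^8 + 4*A^4 + 6 + 4*A^-4 + A^-8.
  A^5 * (d) = -A^7 - A^3
  A^3 * (5) = 5*A^3
  A^1 * (10*d) = -10*A^3 - 10*A^-1
  A^-1 * (10*d^2) = 10*A^3 + 20*A^-1 + 10*A^-5
  A^-3 * (5*d^3) = -5*A^3 - 15*A^-1 - 15*A^-5 - 5*A^-9
  A^-5 * (d^4) = A^3 + 4*A^-1 + 6*A^-5 + 4*A^-9 + A^-13
Summing the groups: <K> = -A^7 - A^-1 + A^-5 - A^-9 + A^-13

Answer: -A^7 - A^-1 + A^-5 - A^-9 + A^-13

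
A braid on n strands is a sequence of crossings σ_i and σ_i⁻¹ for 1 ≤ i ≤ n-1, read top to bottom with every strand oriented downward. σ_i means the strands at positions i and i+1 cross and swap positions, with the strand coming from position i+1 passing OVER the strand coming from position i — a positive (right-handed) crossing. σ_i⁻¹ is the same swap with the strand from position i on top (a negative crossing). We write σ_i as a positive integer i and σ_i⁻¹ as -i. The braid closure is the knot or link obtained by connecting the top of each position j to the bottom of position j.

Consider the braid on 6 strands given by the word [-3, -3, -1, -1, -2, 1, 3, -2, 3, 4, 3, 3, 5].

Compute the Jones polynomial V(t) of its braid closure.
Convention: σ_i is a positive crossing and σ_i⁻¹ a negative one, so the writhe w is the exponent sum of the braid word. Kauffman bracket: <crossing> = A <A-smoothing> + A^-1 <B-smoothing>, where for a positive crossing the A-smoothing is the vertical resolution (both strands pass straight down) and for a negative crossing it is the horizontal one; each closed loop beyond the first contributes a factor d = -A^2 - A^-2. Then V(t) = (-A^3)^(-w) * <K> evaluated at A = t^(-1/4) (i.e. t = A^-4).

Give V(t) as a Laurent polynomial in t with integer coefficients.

The presented braid s3^-1 s3^-1 s1^-1 s1^-1 s2^-1 s1 s3 s2^-1 s3 s4 s3 s3 s5 on 6 strands reduces by inverse Markov moves (closure unchanged at each step):
  Destabilize: the word has the form β·s5 where s5 occurs only as the final letter (β ∈ B_5); drop it and the last strand → 5 strands.
  Deconjugate: the word is γ·β·γ⁻¹ with γ = s3^-1 s3^-1 (prefix) and γ⁻¹ = s3 s3 (suffix); strip both.
  Destabilize: the word has the form β·s4 where s4 occurs only as the final letter (β ∈ B_4); drop it and the last strand → 4 strands.
Reduced to β = s1^-1 s1^-1 s2^-1 s1 s3 s2^-1 s3 on 4 strands, 7 crossings.
Compute on β:
Braid: s1^-1 s1^-1 s2^-1 s1 s3 s2^-1 s3 on 4 strands, 7 crossings.
Writhe w = (#positive) - (#negative) = 3 - 4 = -1.
Computing the Kauffman bracket via state sum. There are 2^7 = 128 states.
Smooth each crossing (0=||, 1=⌣⌢); contribution A^(Σ sign_k(1-2s_k)) * d^(L-1).
Tabulate the states by total A-exponent and number of loops L (A-exp: L × count):
  A^7: L=4 ×1
  A^5: L=3 ×7
  A^3: L=2 ×17, L=4 ×4
  A^1: L=1 ×14, L=3 ×20, L=5 ×1
  A^-1: L=2 ×27, L=4 ×8
  A^-3: L=1 ×5, L=3 ×15, L=5 ×1
  A^-5: L=2 ×4, L=4 ×3
  A^-7: L=3 ×1
Each group contributes A^e * Σ count * d^(L-1):
Powers of d = -A^2 - A^-2: d^2 = A^4 + 2 + A^-4; d^3 = -A^6 - 3*A^2 - 3*A^-2 - A^-6; d^4 = A^8 + 4*A^4 + 6 + 4*A^-4 + A^-8.
  A^7 * (d^3) = -A^13 - 3*A^9 - 3*A^5 - A
  A^5 * (7*d^2) = 7*A^9 + 14*A^5 + 7*A
  A^3 * (17*d + 4*d^3) = -4*A^9 - 29*A^5 - 29*A - 4*A^-3
  A^1 * (14 + 20*d^2 + d^4) = A^9 + 24*A^5 + 60*A + 24*A^-3 + A^-7
  A^-1 * (27*d + 8*d^3) = -8*A^5 - 51*A - 51*A^-3 - 8*A^-7
  A^-3 * (5 + 15*d^2 + d^4) = A^5 + 19*A + 41*A^-3 + 19*A^-7 + A^-11
  A^-5 * (4*d + 3*d^3) = -3*A - 13*A^-3 - 13*A^-7 - 3*A^-11
  A^-7 * (d^2) = A^-3 + 2*A^-7 + A^-11
Summing the groups: <K> = -A^13 + A^9 - A^5 + 2*A - 2*A^-3 + A^-7 - A^-11
Normalise by the writhe: (-A^3)^(-w) = (-A^3)^(1) = -A^3, so f(A) = -A^3 * <K> = A^16 - A^12 + A^8 - 2*A^4 + 2 - A^-4 + A^-8.
Substitute A = t^(-1/4), i.e. A^e → t^(-e/4): V(t) = t^2 - t + 2 - 2*t^-1 + t^-2 - t^-3 + t^-4

Answer: t^2 - t + 2 - 2*t^-1 + t^-2 - t^-3 + t^-4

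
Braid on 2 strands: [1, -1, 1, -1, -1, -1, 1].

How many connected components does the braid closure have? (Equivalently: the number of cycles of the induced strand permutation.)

Track the strand permutation on 2 strands, starting from identity.
  step 1: s1 swaps positions 1,2 -> [2 1]
  step 2: s1^-1 swaps positions 1,2 -> [1 2]
  step 3: s1 swaps positions 1,2 -> [2 1]
  step 4: s1^-1 swaps positions 1,2 -> [1 2]
  step 5: s1^-1 swaps positions 1,2 -> [2 1]
  step 6: s1^-1 swaps positions 1,2 -> [1 2]
  step 7: s1 swaps positions 1,2 -> [2 1]
Final permutation (position -> original strand): [2 1]
Closure components = cycle count of this permutation = 1.

Answer: 1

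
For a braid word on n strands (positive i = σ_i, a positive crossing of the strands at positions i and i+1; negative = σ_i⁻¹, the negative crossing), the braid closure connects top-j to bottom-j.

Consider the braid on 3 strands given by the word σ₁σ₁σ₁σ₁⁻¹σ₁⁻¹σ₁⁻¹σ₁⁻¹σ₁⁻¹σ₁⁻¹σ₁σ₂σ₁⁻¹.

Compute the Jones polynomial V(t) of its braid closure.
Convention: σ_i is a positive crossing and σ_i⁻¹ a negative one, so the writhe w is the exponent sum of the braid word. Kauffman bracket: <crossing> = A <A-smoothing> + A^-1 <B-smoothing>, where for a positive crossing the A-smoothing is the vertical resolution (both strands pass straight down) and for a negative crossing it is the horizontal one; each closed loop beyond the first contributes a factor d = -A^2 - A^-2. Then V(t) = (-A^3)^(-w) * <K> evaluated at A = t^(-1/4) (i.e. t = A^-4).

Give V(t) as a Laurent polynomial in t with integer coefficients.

t^-1 + t^-3 - t^-4

Derivation:
The presented braid s1 s1 s1 s1^-1 s1^-1 s1^-1 s1^-1 s1^-1 s1^-1 s1 s2 s1^-1 on 3 strands reduces by inverse Markov moves (closure unchanged at each step):
  Deconjugate: the word is γ·β·γ⁻¹ with γ = s1 (prefix) and γ⁻¹ = s1^-1 (suffix); strip both.
  Destabilize: the word has the form β·s2 where s2 occurs only as the final letter (β ∈ B_2); drop it and the last strand → 2 strands.
Reduced to β = s1 s1 s1^-1 s1^-1 s1^-1 s1^-1 s1^-1 s1^-1 s1 on 2 strands, 9 crossings.
Compute on β:
First cancel adjacent σ_i σ_i⁻¹ pairs (Reidemeister II — same braid, same closure): s1 s1 s1^-1 s1^-1 s1^-1 s1^-1 s1^-1 s1^-1 s1 → s1^-1 s1^-1 s1^-1.
Braid: s1^-1 s1^-1 s1^-1 on 2 strands, 3 crossings.
Writhe w = (#positive) - (#negative) = 0 - 3 = -3.
Computing the Kauffman bracket via state sum. There are 2^3 = 8 states.
For each crossing: s=0 is the vertical smoothing, s=1 horizontal. Crossing k contributes A^(sign_k * (1 - 2*s_k)); loop factor d = -A^2 - A^-2.
  state 000: A-exp=-3, loops=2, term = A^-3 * d^1
  state 001: A-exp=-1, loops=1, term = A^-1 * d^0
  state 010: A-exp=-1, loops=1, term = A^-1 * d^0
  state 011: A-exp=+1, loops=2, term = A^1 * d^1
  state 100: A-exp=-1, loops=1, term = A^-1 * d^0
  state 101: A-exp=+1, loops=2, term = A^1 * d^1
  state 110: A-exp=+1, loops=2, term = A^1 * d^1
  state 111: A-exp=+3, loops=3, term = A^3 * d^2
Collect the terms by A-exponent (count of states per loop number):
Powers of d = -A^2 - A^-2: d^2 = A^4 + 2 + A^-4.
  A^3 * (d^2) = A^7 + 2*A^3 + A^-1
  A^1 * (3*d) = -3*A^3 - 3*A^-1
  A^-1 * (3) = 3*A^-1
  A^-3 * (d) = -A^-1 - A^-5
Summing the groups: <K> = A^7 - A^3 - A^-5
Normalise by the writhe: (-A^3)^(-w) = (-A^3)^(3) = -A^9, so f(A) = -A^9 * <K> = -A^16 + A^12 + A^4.
Substitute A = t^(-1/4), i.e. A^e → t^(-e/4): V(t) = t^-1 + t^-3 - t^-4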